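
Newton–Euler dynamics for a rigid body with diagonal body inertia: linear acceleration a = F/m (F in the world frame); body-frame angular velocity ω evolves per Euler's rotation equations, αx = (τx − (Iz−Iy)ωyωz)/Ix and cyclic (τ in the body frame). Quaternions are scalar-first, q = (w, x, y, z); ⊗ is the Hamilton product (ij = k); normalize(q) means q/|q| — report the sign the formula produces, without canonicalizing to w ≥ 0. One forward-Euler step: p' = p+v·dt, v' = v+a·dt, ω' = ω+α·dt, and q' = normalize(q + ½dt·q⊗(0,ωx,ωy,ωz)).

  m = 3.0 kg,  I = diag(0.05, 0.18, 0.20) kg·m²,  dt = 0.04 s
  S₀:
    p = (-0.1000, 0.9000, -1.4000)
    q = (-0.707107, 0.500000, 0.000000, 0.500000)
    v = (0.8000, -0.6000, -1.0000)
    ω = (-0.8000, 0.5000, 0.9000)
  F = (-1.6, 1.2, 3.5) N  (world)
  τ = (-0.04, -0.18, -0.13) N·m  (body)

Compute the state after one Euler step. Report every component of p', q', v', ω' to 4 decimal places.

p' = (-0.0680, 0.8760, -1.4400)
q' = (-0.7079, 0.5061, -0.0241, 0.4921)
v' = (0.7787, -0.5840, -0.9533)
ω' = (-0.8392, 0.4360, 0.8844)

ω×(Iω) gyroscopic = (0.0090, 0.1080, -0.0520)
(τ − ω×Iω)/I = (-0.9800, -1.6000, -0.3900)
ω' = ω + α·dt = (-0.8392, 0.4360, 0.8844)
2q̇ = q⊗(0,ω) = (-0.0500000, 0.3156856, -1.2035535, -0.3863963)
q + ½dt·q⊗(0,ω), renormalized = (-0.7079, 0.5061, -0.0241, 0.4921)
a = (-0.5333, 0.4000, 1.1667)
p + v·dt = (-0.0680, 0.8760, -1.4400)
v' = v + a·dt = (0.7787, -0.5840, -0.9533)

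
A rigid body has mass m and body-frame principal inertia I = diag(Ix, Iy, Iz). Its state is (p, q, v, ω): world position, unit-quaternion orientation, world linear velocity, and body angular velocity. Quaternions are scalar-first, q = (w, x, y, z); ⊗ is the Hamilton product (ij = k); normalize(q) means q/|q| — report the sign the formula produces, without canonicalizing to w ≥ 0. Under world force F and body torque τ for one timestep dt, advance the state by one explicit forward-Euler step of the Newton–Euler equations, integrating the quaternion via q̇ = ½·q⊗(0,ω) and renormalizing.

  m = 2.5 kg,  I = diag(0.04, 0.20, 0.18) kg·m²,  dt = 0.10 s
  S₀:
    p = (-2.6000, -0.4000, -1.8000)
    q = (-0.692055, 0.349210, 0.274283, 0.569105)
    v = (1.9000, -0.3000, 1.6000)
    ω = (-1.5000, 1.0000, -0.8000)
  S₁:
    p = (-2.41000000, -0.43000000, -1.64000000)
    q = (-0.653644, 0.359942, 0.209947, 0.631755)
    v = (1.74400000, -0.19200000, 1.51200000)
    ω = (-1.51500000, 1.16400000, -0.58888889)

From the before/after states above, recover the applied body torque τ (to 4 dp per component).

τ = (0.0100, 0.1600, 0.1400)

ω₁ − ω₀ = (-0.01500000, 0.16400000, 0.21111111)
I·α + gyro = (0.0100, 0.1600, 0.1400)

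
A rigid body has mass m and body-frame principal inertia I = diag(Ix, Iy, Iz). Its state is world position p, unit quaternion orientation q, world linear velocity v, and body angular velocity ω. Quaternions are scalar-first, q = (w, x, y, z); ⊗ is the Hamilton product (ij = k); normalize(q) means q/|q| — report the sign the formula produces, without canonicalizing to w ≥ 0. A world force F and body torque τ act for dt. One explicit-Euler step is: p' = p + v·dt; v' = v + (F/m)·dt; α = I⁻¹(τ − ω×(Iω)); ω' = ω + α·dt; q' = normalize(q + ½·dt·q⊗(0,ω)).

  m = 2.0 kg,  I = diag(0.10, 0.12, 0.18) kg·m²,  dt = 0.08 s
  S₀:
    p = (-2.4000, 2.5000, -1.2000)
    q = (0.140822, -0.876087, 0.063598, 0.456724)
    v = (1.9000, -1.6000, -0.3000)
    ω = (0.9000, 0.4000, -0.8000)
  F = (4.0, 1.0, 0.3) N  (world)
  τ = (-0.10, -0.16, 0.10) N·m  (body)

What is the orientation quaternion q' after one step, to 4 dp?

2q̇ = q⊗(0,ω) = (1.1284183, -0.1068282, -0.2334892, -0.5203306)
q' = normalize(q + ½dt·q⊗(0,ω)) = (0.1857, -0.8792, 0.0542, 0.4354)

q' = (0.1857, -0.8792, 0.0542, 0.4354)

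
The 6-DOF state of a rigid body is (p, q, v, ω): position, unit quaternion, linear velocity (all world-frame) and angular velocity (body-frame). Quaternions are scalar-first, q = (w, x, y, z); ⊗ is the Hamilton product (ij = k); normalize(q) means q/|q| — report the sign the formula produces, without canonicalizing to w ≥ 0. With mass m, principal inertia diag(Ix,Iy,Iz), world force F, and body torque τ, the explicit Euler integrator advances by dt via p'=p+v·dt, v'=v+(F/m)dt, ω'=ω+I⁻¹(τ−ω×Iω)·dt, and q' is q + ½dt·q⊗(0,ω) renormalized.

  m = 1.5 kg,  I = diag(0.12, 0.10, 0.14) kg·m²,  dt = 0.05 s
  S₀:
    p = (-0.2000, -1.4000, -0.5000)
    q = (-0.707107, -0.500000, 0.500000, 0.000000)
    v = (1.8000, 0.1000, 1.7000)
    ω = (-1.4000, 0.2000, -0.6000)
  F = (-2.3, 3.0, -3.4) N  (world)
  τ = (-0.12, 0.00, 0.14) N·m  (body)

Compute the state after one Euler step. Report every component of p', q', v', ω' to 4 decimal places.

p' = (-0.1100, -1.3950, -0.4150)
q' = (-0.7266, -0.4824, 0.4886, 0.0256)
v' = (1.7233, 0.2000, 1.5867)
ω' = (-1.4480, 0.2084, -0.5520)

p' = p + v·dt = (-0.1100, -1.3950, -0.4150)
new velocity v' = (1.7233, 0.2000, 1.5867)
α = I⁻¹(τ − ω×Iω) = (-0.9600, 0.1680, 0.9600)
new body rate ω' = (-1.4480, 0.2084, -0.5520)
2q̇ = q⊗(0,ω) = (-0.8000000, 0.6899498, -0.4414214, 1.0242642)
q' = normalize(q + ½dt·q⊗(0,ω)) = (-0.7266, -0.4824, 0.4886, 0.0256)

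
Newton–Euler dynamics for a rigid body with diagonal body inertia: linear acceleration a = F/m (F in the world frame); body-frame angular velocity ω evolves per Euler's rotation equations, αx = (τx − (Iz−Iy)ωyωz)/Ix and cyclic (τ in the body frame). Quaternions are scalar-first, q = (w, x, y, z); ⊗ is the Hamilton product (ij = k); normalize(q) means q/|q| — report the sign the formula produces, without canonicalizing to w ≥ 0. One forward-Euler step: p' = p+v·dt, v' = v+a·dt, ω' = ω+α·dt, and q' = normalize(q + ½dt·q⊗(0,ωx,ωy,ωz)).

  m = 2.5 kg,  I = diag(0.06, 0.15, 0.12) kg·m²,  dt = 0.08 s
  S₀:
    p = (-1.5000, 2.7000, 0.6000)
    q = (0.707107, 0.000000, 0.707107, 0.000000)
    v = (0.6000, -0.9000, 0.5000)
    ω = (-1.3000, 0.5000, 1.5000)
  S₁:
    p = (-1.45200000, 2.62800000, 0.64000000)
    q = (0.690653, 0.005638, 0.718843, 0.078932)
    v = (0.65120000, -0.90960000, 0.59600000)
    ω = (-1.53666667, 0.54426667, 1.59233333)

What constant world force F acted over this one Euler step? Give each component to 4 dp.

v₁ − v₀ = (0.05120000, -0.00960000, 0.09600000)
applied force F = (1.6000, -0.3000, 3.0000)

F = (1.6000, -0.3000, 3.0000)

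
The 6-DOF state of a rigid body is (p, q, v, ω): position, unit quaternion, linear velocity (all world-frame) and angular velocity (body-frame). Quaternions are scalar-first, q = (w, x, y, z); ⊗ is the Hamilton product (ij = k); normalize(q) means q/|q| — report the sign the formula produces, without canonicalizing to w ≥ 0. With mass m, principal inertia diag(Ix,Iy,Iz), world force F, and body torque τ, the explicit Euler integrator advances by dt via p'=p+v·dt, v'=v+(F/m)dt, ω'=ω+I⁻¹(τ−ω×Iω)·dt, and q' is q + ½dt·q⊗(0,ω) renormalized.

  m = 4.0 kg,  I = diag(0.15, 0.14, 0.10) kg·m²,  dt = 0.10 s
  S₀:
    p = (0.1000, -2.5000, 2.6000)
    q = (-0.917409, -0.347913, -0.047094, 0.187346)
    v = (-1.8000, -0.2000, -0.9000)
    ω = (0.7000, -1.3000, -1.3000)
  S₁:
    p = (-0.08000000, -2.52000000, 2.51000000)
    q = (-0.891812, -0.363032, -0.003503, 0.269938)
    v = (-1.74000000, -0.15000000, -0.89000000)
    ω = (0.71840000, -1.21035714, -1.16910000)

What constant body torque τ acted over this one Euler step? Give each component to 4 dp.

τ = (-0.0400, 0.0800, 0.1400)

ω₁ − ω₀ = (0.01840000, 0.08964286, 0.13090000)
I·α + gyro = (-0.0400, 0.0800, 0.1400)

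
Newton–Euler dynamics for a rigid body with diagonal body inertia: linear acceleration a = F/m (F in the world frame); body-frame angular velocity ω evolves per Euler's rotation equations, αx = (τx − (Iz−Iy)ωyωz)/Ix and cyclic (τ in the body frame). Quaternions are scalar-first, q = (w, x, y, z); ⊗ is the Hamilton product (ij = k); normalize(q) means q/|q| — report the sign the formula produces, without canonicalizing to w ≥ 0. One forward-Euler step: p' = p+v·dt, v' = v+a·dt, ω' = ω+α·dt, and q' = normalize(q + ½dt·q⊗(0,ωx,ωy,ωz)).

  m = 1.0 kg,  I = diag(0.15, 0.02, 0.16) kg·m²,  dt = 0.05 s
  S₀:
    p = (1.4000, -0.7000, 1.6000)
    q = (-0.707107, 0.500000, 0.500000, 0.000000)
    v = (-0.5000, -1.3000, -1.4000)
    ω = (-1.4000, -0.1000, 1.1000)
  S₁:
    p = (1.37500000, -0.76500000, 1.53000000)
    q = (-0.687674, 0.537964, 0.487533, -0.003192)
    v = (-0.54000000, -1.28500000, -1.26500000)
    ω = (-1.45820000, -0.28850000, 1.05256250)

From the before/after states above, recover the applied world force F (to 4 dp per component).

velocity change Δv = (-0.04000000, 0.01500000, 0.13500000)
F = m·Δv/dt = (-0.8000, 0.3000, 2.7000)

F = (-0.8000, 0.3000, 2.7000)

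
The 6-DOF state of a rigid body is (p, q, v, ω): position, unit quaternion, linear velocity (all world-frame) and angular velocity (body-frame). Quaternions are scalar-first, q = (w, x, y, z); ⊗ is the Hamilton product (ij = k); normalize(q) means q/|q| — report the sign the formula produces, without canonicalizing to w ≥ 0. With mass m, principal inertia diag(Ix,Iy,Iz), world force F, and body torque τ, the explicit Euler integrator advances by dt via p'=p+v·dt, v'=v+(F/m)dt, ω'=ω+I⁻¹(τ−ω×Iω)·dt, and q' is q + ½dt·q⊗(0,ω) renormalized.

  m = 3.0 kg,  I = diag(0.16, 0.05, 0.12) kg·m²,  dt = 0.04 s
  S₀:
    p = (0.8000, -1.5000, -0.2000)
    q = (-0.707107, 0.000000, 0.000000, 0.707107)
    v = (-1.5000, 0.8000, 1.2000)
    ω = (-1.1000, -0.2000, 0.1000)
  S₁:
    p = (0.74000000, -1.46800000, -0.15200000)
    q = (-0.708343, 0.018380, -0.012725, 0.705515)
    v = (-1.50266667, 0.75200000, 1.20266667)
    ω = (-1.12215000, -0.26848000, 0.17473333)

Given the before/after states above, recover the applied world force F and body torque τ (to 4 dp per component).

Δv = v₁−v₀ = (-0.00266667, -0.04800000, 0.00266667)
F = m·Δv/dt = (-0.2000, -3.6000, 0.2000)
rate change Δω = (-0.02215000, -0.06848000, 0.07473333)
gyro term ω₀×Iω₀ = (-0.0014, -0.0044, -0.0242)
τ = I·(Δω/dt) + ω₀×(Iω₀) = (-0.0900, -0.0900, 0.2000)

F = (-0.2000, -3.6000, 0.2000)
τ = (-0.0900, -0.0900, 0.2000)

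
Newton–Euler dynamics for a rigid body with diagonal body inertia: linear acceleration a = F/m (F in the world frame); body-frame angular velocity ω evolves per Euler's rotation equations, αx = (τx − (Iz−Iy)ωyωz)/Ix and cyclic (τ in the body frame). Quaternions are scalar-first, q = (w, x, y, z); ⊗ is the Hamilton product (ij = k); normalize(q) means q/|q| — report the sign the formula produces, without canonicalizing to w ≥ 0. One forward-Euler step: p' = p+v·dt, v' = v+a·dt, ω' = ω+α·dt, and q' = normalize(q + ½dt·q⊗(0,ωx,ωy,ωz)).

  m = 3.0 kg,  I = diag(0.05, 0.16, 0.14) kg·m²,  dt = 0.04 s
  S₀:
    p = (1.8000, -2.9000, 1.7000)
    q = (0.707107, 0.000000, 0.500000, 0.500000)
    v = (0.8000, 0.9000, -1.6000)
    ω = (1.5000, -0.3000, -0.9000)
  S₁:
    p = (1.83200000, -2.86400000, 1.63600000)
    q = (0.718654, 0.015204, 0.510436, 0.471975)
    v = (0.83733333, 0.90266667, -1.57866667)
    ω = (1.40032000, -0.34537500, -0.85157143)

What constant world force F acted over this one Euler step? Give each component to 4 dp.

F = (2.8000, 0.2000, 1.6000)

velocity change Δv = (0.03733333, 0.00266667, 0.02133333)
F = m·Δv/dt = (2.8000, 0.2000, 1.6000)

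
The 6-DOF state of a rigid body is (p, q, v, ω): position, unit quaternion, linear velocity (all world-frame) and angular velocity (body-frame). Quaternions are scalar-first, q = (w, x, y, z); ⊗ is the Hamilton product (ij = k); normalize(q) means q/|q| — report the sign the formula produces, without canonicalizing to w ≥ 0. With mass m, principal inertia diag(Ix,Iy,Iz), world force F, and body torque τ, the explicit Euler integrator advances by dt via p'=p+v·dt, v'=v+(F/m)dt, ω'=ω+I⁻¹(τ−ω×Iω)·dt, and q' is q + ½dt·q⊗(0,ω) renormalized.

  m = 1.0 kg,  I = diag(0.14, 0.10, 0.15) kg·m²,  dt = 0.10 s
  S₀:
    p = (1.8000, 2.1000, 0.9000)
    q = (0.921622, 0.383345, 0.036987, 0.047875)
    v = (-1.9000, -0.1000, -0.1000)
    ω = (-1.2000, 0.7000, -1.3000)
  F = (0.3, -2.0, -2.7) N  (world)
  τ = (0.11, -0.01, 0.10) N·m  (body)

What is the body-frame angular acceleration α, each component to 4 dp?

precession coupling ω×(Iω) = (-0.0455, -0.0156, 0.0336)
(τ − ω×Iω)/I = (1.1107, 0.0560, 0.4427)

α = (1.1107, 0.0560, 0.4427)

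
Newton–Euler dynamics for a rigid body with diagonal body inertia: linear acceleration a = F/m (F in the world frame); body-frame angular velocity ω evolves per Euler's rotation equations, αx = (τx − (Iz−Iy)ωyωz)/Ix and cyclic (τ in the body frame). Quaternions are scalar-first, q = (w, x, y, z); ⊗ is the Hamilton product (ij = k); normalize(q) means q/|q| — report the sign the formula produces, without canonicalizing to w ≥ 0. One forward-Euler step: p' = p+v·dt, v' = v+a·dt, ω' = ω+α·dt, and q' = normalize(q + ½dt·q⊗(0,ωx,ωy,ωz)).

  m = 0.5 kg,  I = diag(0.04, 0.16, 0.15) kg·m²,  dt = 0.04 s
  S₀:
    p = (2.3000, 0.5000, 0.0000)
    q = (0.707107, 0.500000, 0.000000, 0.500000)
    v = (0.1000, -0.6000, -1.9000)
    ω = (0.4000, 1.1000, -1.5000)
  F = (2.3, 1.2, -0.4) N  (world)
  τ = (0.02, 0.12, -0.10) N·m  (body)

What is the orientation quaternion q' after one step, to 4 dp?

q' = (0.7176, 0.4943, 0.0345, 0.4894)

Hamilton product q⊗(0,ω) = (0.5500000, -0.2671572, 1.7278177, -0.5106605)
updated quaternion q' = (0.7176, 0.4943, 0.0345, 0.4894)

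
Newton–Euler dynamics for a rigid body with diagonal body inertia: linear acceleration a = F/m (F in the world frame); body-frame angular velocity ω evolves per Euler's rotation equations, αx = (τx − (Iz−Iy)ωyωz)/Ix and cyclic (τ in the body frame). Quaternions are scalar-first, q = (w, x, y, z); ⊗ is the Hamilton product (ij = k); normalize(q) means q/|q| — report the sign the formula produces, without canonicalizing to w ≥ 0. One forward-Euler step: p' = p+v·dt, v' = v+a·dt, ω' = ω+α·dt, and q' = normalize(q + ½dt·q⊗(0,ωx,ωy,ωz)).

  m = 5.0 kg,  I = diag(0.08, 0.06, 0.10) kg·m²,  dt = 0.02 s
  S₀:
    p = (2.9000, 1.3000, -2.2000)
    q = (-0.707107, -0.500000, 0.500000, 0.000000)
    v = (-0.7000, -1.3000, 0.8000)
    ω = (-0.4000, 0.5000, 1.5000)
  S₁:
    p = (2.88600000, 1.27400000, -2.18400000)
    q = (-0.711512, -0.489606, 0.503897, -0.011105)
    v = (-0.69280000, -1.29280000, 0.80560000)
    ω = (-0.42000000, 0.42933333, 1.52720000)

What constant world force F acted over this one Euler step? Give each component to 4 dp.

Δv = v₁−v₀ = (0.00720000, 0.00720000, 0.00560000)
F = m·Δv/dt = (1.8000, 1.8000, 1.4000)

F = (1.8000, 1.8000, 1.4000)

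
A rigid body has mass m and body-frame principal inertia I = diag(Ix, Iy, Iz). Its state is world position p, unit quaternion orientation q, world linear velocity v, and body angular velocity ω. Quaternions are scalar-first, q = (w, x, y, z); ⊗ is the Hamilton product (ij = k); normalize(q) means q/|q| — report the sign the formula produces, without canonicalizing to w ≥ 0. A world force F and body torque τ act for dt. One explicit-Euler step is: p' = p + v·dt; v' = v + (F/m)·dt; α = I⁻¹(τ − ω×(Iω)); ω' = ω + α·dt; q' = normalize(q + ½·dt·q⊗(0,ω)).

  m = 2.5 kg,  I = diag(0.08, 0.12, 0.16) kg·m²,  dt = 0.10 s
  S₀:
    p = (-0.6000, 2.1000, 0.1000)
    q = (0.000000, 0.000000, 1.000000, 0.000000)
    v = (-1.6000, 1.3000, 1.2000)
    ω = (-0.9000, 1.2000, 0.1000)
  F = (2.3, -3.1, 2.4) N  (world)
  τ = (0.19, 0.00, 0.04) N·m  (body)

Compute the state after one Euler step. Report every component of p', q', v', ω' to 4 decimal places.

linear accel F/m = (0.9200, -1.2400, 0.9600)
p' = p + v·dt = (-0.7600, 2.2300, 0.2200)
new velocity v' = (-1.5080, 1.1760, 1.2960)
gyro term ω×Iω = (0.0048, 0.0072, -0.0432)
(τ − ω×Iω)/I = (2.3150, -0.0600, 0.5200)
ω' = ω + α·dt = (-0.6685, 1.1940, 0.1520)
2q̇ = q⊗(0,ω) = (-1.2000000, 0.1000000, 0.0000000, 0.9000000)
q + ½dt·q⊗(0,ω), renormalized = (-0.0598, 0.0050, 0.9972, 0.0449)

p' = (-0.7600, 2.2300, 0.2200)
q' = (-0.0598, 0.0050, 0.9972, 0.0449)
v' = (-1.5080, 1.1760, 1.2960)
ω' = (-0.6685, 1.1940, 0.1520)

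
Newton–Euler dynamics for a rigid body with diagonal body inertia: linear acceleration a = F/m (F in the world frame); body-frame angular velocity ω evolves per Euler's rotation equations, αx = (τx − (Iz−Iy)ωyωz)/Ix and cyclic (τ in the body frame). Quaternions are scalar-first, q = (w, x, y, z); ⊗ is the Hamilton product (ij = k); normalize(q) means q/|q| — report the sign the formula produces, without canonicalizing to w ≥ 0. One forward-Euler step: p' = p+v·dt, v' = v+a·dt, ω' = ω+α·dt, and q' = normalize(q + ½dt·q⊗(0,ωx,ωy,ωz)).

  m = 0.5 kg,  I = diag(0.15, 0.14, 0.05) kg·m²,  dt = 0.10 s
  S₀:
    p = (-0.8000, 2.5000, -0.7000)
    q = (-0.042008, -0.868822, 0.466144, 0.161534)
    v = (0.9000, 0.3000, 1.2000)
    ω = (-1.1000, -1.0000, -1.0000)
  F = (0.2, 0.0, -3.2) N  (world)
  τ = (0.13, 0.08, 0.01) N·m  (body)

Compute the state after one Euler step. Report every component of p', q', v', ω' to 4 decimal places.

p' = (-0.7100, 2.5300, -0.5800)
q' = (-0.0582, -0.8782, 0.4143, 0.2318)
v' = (0.9400, 0.3000, 0.5600)
ω' = (-0.9533, -1.0214, -0.9580)

p + v·dt = (-0.7100, 2.5300, -0.5800)
v + (F/m)dt = (0.9400, 0.3000, 0.5600)
gyro term ω×Iω = (-0.0900, 0.1100, -0.0110)
α = I⁻¹(τ − ω×Iω) = (1.4667, -0.2143, 0.4200)
ω + α·dt = (-0.9533, -1.0214, -0.9580)
Hamilton product q⊗(0,ω) = (-0.3280262, -0.2584012, -1.0045014, 1.4235884)
q' = normalize(q + ½dt·q⊗(0,ω)) = (-0.0582, -0.8782, 0.4143, 0.2318)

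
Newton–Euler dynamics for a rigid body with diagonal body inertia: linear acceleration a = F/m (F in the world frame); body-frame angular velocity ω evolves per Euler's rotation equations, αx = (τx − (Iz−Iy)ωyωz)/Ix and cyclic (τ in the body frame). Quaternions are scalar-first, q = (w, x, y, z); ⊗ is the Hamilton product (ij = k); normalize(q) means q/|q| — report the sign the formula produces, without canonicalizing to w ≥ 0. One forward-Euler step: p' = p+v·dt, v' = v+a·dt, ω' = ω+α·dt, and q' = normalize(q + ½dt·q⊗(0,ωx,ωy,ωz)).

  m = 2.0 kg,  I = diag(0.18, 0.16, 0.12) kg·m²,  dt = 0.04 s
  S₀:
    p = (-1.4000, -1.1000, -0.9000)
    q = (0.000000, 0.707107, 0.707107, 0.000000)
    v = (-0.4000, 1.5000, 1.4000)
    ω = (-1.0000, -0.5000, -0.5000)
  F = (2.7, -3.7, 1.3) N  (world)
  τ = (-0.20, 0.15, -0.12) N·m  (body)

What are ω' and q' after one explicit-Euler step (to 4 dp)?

gyro term ω×Iω = (-0.0100, 0.0300, -0.0100)
α = I⁻¹(τ − ω×Iω) = (-1.0556, 0.7500, -0.9167)
new body rate ω' = (-1.0422, -0.4700, -0.5367)
Hamilton product q⊗(0,ω) = (1.0606605, -0.3535535, 0.3535535, 0.3535535)
q + ½dt·q⊗(0,ω), renormalized = (0.0212, 0.6998, 0.7140, 0.0071)

ω' = (-1.0422, -0.4700, -0.5367)
q' = (0.0212, 0.6998, 0.7140, 0.0071)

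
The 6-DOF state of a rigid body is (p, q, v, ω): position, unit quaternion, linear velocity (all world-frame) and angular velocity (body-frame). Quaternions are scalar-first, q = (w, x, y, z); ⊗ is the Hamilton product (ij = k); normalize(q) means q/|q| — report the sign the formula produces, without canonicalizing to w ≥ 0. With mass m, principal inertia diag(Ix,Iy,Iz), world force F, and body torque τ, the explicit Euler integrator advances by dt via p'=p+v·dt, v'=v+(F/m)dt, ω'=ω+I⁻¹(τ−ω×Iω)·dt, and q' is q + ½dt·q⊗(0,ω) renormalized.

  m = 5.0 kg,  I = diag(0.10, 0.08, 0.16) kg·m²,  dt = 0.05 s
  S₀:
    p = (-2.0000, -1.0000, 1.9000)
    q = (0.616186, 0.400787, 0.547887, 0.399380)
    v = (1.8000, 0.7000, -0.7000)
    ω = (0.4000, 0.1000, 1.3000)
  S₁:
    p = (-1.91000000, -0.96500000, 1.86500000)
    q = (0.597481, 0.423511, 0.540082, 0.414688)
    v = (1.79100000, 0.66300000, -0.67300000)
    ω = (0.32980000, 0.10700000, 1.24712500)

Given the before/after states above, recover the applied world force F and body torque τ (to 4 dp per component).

F = (-0.9000, -3.7000, 2.7000)
τ = (-0.1300, -0.0200, -0.1700)

Δω = ω₁−ω₀ = (-0.07020000, 0.00700000, -0.05287500)
precession coupling = (0.0104, -0.0312, -0.0008)
I·α + gyro = (-0.1300, -0.0200, -0.1700)
Δv = v₁−v₀ = (-0.00900000, -0.03700000, 0.02700000)
applied force F = (-0.9000, -3.7000, 2.7000)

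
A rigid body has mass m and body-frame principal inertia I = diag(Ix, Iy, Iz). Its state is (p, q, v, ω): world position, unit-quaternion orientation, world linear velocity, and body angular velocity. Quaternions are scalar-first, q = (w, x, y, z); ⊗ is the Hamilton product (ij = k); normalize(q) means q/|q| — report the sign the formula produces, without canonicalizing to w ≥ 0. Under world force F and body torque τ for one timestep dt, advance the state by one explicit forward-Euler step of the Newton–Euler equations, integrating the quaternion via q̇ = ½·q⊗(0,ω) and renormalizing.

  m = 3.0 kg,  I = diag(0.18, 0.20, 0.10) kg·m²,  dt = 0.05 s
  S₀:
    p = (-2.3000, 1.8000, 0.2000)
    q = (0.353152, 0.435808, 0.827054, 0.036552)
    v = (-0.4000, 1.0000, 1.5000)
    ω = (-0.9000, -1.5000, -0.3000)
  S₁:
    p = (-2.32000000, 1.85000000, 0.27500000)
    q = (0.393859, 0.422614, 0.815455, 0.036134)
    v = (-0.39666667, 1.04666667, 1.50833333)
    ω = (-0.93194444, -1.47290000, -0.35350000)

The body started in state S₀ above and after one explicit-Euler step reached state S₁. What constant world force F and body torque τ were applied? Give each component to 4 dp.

F = (0.2000, 2.8000, 0.5000)
τ = (-0.1600, 0.1300, -0.0800)

v₁ − v₀ = (0.00333333, 0.04666667, 0.00833333)
applied force F = (0.2000, 2.8000, 0.5000)
Δω = ω₁−ω₀ = (-0.03194444, 0.02710000, -0.05350000)
τ = I·(Δω/dt) + ω₀×(Iω₀) = (-0.1600, 0.1300, -0.0800)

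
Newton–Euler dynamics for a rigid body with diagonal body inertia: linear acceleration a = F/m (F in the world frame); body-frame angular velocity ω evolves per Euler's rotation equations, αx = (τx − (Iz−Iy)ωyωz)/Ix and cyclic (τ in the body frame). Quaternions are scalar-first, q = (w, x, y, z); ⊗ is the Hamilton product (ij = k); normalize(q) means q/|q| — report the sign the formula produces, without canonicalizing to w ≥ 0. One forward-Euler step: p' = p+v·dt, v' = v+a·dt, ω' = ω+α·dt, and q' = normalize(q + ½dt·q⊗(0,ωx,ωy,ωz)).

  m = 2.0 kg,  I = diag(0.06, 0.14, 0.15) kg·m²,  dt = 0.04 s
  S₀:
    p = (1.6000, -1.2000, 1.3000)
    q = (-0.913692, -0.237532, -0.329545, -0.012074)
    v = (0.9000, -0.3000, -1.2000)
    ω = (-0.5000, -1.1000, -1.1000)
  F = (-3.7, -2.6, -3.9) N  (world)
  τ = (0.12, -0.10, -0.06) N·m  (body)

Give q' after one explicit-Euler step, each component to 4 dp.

q' = (-0.9231, -0.2213, -0.3144, 0.0100)

q⊗(0,ω) = (-0.4945469, 0.8060641, 0.7498130, 1.1015739)
q' = normalize(q + ½dt·q⊗(0,ω)) = (-0.9231, -0.2213, -0.3144, 0.0100)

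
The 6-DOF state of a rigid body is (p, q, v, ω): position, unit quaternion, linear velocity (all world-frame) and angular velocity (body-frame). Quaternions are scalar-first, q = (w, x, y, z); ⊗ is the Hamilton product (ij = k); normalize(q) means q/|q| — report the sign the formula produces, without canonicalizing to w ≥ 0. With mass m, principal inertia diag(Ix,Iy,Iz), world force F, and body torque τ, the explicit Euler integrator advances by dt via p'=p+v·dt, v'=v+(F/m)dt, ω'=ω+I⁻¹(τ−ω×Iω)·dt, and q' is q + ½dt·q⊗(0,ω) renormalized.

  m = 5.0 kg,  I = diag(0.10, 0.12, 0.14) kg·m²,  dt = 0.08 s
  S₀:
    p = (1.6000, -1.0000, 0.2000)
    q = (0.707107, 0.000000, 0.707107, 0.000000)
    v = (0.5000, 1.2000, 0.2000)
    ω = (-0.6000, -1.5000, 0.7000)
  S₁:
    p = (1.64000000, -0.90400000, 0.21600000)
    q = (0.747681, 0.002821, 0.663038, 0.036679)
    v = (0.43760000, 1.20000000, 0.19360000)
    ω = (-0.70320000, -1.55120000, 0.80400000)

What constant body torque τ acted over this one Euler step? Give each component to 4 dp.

rate change Δω = (-0.10320000, -0.05120000, 0.10400000)
precession coupling = (-0.0210, 0.0168, 0.0180)
τ = I·(Δω/dt) + ω₀×(Iω₀) = (-0.1500, -0.0600, 0.2000)

τ = (-0.1500, -0.0600, 0.2000)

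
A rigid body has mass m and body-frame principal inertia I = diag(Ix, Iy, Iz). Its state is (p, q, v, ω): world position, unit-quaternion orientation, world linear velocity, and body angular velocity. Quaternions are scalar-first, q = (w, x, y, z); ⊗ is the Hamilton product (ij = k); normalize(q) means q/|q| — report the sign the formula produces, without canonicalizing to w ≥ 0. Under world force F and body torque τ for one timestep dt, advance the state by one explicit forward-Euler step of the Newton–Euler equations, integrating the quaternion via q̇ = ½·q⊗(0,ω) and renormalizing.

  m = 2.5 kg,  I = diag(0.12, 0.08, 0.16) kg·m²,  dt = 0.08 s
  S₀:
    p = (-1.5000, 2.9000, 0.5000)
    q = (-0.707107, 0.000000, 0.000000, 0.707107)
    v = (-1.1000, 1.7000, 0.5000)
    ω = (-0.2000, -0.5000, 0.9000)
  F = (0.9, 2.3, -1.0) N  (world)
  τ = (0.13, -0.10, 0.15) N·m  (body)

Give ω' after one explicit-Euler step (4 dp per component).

ω' = (-0.0893, -0.6072, 0.9770)

precession coupling ω×(Iω) = (-0.0360, 0.0072, -0.0040)
(τ − ω×Iω)/I = (1.3833, -1.3400, 0.9625)
new body rate ω' = (-0.0893, -0.6072, 0.9770)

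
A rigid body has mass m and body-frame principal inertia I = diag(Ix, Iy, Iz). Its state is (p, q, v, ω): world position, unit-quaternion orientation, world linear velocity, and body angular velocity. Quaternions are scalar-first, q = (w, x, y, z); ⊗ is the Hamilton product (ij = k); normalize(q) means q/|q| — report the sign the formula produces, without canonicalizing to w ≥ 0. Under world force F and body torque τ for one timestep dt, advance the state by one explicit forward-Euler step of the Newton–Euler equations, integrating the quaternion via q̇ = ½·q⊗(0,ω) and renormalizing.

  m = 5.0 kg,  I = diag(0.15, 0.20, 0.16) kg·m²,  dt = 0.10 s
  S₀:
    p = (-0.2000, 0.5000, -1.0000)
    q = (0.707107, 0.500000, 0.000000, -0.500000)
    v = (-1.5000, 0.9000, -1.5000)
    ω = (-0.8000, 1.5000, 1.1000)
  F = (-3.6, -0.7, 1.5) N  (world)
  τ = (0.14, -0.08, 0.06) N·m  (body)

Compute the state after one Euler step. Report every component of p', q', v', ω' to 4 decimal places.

ω×(Iω) gyroscopic = (-0.0660, 0.0088, -0.0600)
angular accel α = (1.3733, -0.4440, 0.7500)
ω' = ω + α·dt = (-0.6627, 1.4556, 1.1750)
q⊗(0,ω) = (0.9500000, 0.1843144, 0.9106605, 1.5278177)
q' = normalize(q + ½dt·q⊗(0,ω)) = (0.7508, 0.5066, 0.0453, -0.4215)
linear accel F/m = (-0.7200, -0.1400, 0.3000)
p + v·dt = (-0.3500, 0.5900, -1.1500)
v' = v + a·dt = (-1.5720, 0.8860, -1.4700)

p' = (-0.3500, 0.5900, -1.1500)
q' = (0.7508, 0.5066, 0.0453, -0.4215)
v' = (-1.5720, 0.8860, -1.4700)
ω' = (-0.6627, 1.4556, 1.1750)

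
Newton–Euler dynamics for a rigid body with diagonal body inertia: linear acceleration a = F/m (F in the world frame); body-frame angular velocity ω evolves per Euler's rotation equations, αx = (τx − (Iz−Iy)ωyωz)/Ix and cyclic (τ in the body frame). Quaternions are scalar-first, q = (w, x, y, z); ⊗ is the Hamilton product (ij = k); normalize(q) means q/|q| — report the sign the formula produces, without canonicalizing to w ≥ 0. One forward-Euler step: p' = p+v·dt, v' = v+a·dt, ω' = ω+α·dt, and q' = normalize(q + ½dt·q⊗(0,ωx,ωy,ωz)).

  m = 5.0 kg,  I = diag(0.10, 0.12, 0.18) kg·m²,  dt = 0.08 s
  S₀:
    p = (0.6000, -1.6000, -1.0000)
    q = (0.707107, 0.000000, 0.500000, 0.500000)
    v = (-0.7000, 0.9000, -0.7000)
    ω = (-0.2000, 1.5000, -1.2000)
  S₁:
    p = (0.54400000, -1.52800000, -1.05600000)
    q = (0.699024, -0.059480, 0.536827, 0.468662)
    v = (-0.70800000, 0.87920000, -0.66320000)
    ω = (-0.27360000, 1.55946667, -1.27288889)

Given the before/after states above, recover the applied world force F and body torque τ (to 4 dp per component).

velocity change Δv = (-0.00800000, -0.02080000, 0.03680000)
applied force F = (-0.5000, -1.3000, 2.3000)
rate change Δω = (-0.07360000, 0.05946667, -0.07288889)
I·α + gyro = (-0.2000, 0.0700, -0.1700)

F = (-0.5000, -1.3000, 2.3000)
τ = (-0.2000, 0.0700, -0.1700)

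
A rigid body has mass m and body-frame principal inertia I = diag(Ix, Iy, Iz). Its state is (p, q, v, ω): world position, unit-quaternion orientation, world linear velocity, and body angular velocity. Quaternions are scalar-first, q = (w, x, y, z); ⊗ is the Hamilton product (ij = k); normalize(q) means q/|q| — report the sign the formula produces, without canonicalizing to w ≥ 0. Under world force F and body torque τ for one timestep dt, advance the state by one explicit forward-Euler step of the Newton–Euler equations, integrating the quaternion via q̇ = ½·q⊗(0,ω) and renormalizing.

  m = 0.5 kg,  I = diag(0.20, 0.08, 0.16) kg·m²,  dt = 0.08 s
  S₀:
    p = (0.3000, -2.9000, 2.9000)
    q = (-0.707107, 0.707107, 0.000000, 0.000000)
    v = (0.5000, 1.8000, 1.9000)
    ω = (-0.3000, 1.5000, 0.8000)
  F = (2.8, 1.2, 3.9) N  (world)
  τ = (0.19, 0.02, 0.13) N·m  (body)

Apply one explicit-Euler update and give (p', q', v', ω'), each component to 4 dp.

p' = (0.3400, -2.7560, 3.0520)
q' = (-0.6970, 0.7139, -0.0649, 0.0198)
v' = (0.9480, 1.9920, 2.5240)
ω' = (-0.2624, 1.5296, 0.8380)

new position p' = (0.3400, -2.7560, 3.0520)
v + (F/m)dt = (0.9480, 1.9920, 2.5240)
ω×(Iω) gyroscopic = (0.0960, -0.0096, 0.0540)
angular accel α = (0.4700, 0.3700, 0.4750)
new body rate ω' = (-0.2624, 1.5296, 0.8380)
q⊗(0,ω) = (0.2121321, 0.2121321, -1.6263461, 0.4949749)
q + ½dt·q⊗(0,ω), renormalized = (-0.6970, 0.7139, -0.0649, 0.0198)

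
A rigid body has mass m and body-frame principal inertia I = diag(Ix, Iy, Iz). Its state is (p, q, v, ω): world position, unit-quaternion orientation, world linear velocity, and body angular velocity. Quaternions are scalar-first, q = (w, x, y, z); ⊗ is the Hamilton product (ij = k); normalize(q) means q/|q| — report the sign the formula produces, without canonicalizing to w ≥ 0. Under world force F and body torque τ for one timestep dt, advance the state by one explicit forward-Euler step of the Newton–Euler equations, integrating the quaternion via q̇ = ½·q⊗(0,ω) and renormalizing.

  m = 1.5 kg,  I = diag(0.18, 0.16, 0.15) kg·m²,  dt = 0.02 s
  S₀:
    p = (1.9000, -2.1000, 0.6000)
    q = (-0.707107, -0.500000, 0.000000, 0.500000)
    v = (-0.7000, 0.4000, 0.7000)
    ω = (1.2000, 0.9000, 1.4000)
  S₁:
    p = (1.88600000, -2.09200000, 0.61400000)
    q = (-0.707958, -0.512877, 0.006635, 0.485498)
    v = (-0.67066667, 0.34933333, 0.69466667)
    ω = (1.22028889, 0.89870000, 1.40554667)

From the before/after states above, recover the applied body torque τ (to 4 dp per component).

ω₁ − ω₀ = (0.02028889, -0.00130000, 0.00554667)
I·α + gyro = (0.1700, 0.0400, 0.0200)

τ = (0.1700, 0.0400, 0.0200)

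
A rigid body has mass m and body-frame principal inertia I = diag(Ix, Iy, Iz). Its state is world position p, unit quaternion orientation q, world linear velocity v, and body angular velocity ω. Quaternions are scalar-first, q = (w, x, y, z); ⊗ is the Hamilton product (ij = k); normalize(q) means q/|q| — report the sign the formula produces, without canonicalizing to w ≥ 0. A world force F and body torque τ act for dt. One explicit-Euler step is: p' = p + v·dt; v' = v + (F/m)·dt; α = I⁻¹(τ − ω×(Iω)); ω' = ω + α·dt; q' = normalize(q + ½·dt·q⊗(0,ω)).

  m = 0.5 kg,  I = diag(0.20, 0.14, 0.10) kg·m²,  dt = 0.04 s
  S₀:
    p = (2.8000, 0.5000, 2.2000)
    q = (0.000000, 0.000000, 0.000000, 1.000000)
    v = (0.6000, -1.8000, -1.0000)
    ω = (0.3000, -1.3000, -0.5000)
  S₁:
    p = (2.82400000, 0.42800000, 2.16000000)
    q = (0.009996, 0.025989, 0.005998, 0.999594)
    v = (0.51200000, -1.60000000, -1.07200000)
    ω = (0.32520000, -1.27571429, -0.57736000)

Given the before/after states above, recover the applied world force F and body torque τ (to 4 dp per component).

F = (-1.1000, 2.5000, -0.9000)
τ = (0.1000, 0.0700, -0.1700)

v₁ − v₀ = (-0.08800000, 0.20000000, -0.07200000)
applied force F = (-1.1000, 2.5000, -0.9000)
rate change Δω = (0.02520000, 0.02428571, -0.07736000)
gyro term ω₀×Iω₀ = (-0.0260, -0.0150, 0.0234)
I·α + gyro = (0.1000, 0.0700, -0.1700)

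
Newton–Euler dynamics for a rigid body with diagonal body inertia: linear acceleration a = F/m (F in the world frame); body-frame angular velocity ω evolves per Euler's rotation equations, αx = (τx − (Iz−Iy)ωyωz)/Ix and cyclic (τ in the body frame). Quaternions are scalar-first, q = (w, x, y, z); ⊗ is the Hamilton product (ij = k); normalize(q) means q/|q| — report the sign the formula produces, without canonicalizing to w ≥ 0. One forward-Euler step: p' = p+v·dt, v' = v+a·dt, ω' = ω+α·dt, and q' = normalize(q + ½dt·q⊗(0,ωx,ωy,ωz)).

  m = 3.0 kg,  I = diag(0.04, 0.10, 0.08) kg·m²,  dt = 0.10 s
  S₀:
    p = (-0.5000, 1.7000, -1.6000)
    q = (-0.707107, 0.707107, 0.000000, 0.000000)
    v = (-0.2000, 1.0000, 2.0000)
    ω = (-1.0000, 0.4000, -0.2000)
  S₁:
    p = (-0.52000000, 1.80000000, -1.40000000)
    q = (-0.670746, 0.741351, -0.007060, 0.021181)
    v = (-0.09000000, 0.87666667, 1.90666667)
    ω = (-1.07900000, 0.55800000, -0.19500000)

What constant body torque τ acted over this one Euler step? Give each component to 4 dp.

Δω = ω₁−ω₀ = (-0.07900000, 0.15800000, 0.00500000)
I·α + gyro = (-0.0300, 0.1500, -0.0200)

τ = (-0.0300, 0.1500, -0.0200)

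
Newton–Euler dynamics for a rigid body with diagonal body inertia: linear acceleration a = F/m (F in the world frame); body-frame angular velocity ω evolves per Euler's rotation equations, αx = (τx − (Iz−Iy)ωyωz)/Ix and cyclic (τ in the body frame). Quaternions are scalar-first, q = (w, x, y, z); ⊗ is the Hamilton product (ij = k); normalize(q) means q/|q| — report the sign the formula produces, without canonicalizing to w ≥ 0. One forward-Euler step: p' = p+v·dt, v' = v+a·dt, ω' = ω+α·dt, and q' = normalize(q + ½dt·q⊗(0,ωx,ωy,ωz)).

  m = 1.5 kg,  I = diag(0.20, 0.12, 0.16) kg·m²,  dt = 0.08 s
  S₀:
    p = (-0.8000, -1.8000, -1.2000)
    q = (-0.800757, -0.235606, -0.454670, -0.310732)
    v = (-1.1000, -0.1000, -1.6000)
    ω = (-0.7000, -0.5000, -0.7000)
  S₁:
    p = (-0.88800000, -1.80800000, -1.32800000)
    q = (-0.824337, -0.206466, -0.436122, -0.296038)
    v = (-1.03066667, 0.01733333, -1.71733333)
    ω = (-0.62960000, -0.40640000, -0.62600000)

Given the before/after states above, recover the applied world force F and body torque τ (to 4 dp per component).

rate change Δω = (0.07040000, 0.09360000, 0.07400000)
applied torque τ = (0.1900, 0.1600, 0.1200)
v₁ − v₀ = (0.06933333, 0.11733333, -0.11733333)
F = m·Δv/dt = (1.3000, 2.2000, -2.2000)

F = (1.3000, 2.2000, -2.2000)
τ = (0.1900, 0.1600, 0.1200)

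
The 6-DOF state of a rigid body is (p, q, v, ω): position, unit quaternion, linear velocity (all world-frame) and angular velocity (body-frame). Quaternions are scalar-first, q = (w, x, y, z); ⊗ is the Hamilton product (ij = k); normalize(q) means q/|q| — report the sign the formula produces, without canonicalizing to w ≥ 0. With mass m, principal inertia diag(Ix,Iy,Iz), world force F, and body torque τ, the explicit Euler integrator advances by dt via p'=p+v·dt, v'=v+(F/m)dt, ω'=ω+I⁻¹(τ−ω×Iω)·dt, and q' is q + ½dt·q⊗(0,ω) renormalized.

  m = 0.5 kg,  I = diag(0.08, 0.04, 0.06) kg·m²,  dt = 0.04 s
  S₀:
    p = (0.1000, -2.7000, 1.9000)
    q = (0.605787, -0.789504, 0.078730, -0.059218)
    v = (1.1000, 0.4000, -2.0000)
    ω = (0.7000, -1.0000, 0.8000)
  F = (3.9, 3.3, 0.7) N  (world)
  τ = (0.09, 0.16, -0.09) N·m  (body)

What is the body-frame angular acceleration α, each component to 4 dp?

ω×(Iω) gyroscopic = (-0.0160, 0.0112, 0.0280)
angular accel α = (1.3250, 3.7200, -1.9667)

α = (1.3250, 3.7200, -1.9667)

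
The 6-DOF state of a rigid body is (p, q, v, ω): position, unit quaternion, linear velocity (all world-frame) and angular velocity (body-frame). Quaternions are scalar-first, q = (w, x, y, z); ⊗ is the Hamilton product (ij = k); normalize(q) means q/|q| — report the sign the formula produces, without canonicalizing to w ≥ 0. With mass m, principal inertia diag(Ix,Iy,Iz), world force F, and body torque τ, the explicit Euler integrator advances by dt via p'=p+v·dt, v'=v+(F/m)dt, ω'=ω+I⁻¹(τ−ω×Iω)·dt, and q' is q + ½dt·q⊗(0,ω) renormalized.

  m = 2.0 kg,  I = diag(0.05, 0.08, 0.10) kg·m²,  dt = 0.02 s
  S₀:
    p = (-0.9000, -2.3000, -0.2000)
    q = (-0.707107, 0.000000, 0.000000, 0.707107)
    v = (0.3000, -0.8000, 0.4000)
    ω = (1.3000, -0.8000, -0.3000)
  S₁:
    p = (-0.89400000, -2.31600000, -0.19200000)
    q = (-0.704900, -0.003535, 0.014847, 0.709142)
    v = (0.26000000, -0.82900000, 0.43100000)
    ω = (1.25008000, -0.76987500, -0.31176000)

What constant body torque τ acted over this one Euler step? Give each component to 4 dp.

ω₁ − ω₀ = (-0.04992000, 0.03012500, -0.01176000)
τ = I·(Δω/dt) + ω₀×(Iω₀) = (-0.1200, 0.1400, -0.0900)

τ = (-0.1200, 0.1400, -0.0900)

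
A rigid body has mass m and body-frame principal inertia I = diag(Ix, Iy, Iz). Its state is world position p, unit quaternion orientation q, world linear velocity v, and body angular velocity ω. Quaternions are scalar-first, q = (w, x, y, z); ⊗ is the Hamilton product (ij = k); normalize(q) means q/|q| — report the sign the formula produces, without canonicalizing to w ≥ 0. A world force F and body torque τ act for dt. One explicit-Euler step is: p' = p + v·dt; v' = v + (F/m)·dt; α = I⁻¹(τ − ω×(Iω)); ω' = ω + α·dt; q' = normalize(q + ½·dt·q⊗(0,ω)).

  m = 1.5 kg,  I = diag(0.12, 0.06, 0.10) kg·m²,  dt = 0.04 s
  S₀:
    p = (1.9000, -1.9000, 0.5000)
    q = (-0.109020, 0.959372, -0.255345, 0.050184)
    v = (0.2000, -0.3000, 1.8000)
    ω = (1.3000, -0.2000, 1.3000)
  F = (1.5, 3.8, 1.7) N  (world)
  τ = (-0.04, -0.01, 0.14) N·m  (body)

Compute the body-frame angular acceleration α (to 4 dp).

α = (-0.2467, -0.7300, 1.2440)

precession coupling ω×(Iω) = (-0.0104, 0.0338, 0.0156)
α = I⁻¹(τ − ω×Iω) = (-0.2467, -0.7300, 1.2440)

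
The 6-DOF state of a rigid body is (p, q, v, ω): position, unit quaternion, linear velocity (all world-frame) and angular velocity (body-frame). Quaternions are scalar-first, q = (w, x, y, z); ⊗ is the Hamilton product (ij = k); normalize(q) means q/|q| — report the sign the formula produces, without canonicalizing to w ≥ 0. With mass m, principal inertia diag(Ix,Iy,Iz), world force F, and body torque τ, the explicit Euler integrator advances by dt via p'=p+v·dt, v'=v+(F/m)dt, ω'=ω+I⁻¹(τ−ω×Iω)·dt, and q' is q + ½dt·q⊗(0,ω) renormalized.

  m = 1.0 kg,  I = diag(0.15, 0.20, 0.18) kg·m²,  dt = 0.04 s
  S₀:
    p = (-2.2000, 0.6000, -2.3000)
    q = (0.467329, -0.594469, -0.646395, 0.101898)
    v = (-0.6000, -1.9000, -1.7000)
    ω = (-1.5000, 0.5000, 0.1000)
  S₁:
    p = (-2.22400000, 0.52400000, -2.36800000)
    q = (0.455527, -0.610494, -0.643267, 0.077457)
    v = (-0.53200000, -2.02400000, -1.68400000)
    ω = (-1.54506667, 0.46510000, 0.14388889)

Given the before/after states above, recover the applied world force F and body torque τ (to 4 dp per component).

F = (1.7000, -3.1000, 0.4000)
τ = (-0.1700, -0.1700, 0.1600)

Δv = v₁−v₀ = (0.06800000, -0.12400000, 0.01600000)
m·(v₁−v₀)/dt = (1.7000, -3.1000, 0.4000)
rate change Δω = (-0.04506667, -0.03490000, 0.04388889)
ω₀×(Iω₀) = (-0.0010, 0.0045, -0.0375)
applied torque τ = (-0.1700, -0.1700, 0.1600)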